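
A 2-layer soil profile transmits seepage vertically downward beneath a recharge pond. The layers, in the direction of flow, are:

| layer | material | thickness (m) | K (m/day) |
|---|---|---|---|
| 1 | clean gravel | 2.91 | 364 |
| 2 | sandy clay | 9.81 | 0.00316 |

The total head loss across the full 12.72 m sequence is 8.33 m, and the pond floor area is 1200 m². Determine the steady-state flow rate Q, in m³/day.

3.22

Flow is perpendicular to layering, so the layers act in series and the equivalent K is the thickness-weighted harmonic mean.
Total thickness L = 2.91 + 9.81 = 12.72 m.
Σ(b_i/K_i) = 2.91/364 + 9.81/0.00316 = 3104 d.
K_eq = L / Σ(b_i/K_i) = 12.72 / 3104 = 0.004097 m/day.
Q = K_eq · A · (Δh/L) = 0.004097 × 1200 × (8.33/12.72) = 3.220 m³/day.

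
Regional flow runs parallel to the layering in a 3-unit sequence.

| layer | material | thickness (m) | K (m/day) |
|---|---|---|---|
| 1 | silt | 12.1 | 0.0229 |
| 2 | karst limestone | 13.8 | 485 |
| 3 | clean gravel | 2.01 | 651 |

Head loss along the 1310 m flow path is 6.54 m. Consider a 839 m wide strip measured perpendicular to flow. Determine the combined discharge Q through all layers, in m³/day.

Flow is parallel to layering, so each bed carries its own Darcy discharge and the transmissivities add.
Σ(K_i·b_i) = 0.0229×12.1 + 485×13.8 + 651×2.01 = 8002 m²/day.
Hydraulic gradient i = Δh / L = 6.54 / 1310 = 0.004992.
Q = Σ(K_i·b_i) · W · i = 8002 × 839 × 0.004992 = 33516 m³/day.

33500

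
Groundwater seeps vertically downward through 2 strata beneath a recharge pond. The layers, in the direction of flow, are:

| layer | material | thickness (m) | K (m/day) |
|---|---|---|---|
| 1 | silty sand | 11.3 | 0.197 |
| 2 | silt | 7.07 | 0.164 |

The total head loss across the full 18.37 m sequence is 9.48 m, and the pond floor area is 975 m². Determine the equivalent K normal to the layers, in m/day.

Flow is perpendicular to layering, so the layers act in series and the equivalent K is the thickness-weighted harmonic mean.
Total thickness L = 11.3 + 7.07 = 18.37 m.
Σ(b_i/K_i) = 11.3/0.197 + 7.07/0.164 = 100.5 d.
K_eq = L / Σ(b_i/K_i) = 18.37 / 100.5 = 0.1828 m/day.

0.183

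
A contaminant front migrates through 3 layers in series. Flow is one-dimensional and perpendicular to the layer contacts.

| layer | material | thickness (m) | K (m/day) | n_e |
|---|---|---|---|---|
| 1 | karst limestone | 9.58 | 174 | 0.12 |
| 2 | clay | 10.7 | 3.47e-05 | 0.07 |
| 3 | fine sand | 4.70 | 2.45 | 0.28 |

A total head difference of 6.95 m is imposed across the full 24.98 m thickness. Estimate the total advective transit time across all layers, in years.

With flow normal to the layers, continuity requires the same specific discharge q through every layer.
Σ(b_i/K_i) = 9.58/174 + 10.7/3.47e-05 + 4.70/2.45 = 3.084e+05 d.
q = Δh / Σ(b_i/K_i) = 6.95 / 3.084e+05 = 2.254e-05 m/day.
In each layer the seepage velocity is v_i = q/n_i, so the layer transit time is t_i = b_i·n_i / q:
  layer 1 (karst limestone): t_1 = 9.58 × 0.12 / 2.254e-05 = 51006 d
  layer 2 (clay): t_2 = 10.7 × 0.07 / 2.254e-05 = 33232 d
  layer 3 (fine sand): t_3 = 4.70 × 0.28 / 2.254e-05 = 58389 d
Total t = Σ t_i = 1.426e+05 days = 390.5 years.

390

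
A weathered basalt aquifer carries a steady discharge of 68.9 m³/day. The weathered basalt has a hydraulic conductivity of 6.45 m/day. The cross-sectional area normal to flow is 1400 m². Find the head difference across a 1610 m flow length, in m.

From Q = K·A·i, i = Q / (K·A) = 68.9 / (6.450 × 1400) = 0.007630.
Head loss Δh = i · L = 0.007630 × 1610 = 12.28 m.

12.3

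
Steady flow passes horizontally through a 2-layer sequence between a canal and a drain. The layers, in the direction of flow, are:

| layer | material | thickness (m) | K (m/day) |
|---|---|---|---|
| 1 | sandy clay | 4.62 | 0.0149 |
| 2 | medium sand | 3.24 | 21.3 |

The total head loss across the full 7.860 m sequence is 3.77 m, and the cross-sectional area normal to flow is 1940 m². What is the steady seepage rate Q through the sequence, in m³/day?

Flow is perpendicular to layering, so the layers act in series and the equivalent K is the thickness-weighted harmonic mean.
Total thickness L = 4.62 + 3.24 = 7.860 m.
Σ(b_i/K_i) = 4.62/0.0149 + 3.24/21.3 = 310.2 d.
K_eq = L / Σ(b_i/K_i) = 7.860 / 310.2 = 0.02534 m/day.
Q = K_eq · A · (Δh/L) = 0.02534 × 1940 × (3.77/7.860) = 23.58 m³/day.

23.6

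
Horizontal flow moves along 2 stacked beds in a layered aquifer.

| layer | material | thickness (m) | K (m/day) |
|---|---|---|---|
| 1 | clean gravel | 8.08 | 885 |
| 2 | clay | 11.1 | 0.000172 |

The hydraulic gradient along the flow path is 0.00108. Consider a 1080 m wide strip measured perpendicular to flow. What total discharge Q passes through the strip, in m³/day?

Flow is parallel to layering, so each bed carries its own Darcy discharge and the transmissivities add.
Σ(K_i·b_i) = 885×8.08 + 0.000172×11.1 = 7151 m²/day.
Hydraulic gradient i = 0.00108.
Q = Σ(K_i·b_i) · W · i = 7151 × 1080 × 0.001080 = 8341 m³/day.

8340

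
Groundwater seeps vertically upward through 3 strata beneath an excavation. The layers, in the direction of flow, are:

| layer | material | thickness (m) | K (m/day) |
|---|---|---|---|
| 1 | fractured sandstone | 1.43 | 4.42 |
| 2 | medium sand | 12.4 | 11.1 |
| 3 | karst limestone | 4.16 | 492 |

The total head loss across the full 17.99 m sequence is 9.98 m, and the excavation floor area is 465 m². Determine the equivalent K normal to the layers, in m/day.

12.4

Flow is perpendicular to layering, so the layers act in series and the equivalent K is the thickness-weighted harmonic mean.
Total thickness L = 1.43 + 12.4 + 4.16 = 17.99 m.
Σ(b_i/K_i) = 1.43/4.42 + 12.4/11.1 + 4.16/492 = 1.449 d.
K_eq = L / Σ(b_i/K_i) = 17.99 / 1.449 = 12.41 m/day.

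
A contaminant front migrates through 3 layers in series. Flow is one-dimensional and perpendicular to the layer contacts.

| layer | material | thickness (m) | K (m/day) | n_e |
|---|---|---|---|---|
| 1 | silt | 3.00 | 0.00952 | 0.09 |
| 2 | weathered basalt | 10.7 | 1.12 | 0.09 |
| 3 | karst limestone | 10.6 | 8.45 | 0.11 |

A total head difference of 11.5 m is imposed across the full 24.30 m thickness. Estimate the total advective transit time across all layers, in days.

With flow normal to the layers, continuity requires the same specific discharge q through every layer.
Σ(b_i/K_i) = 3.00/0.00952 + 10.7/1.12 + 10.6/8.45 = 325.9 d.
q = Δh / Σ(b_i/K_i) = 11.5 / 325.9 = 0.03528 m/day.
In each layer the seepage velocity is v_i = q/n_i, so the layer transit time is t_i = b_i·n_i / q:
  layer 1 (silt): t_1 = 3.00 × 0.09 / 0.03528 = 7.652 d
  layer 2 (weathered basalt): t_2 = 10.7 × 0.09 / 0.03528 = 27.29 d
  layer 3 (karst limestone): t_3 = 10.6 × 0.11 / 0.03528 = 33.05 d
Total t = Σ t_i = 67.99 days.

68.0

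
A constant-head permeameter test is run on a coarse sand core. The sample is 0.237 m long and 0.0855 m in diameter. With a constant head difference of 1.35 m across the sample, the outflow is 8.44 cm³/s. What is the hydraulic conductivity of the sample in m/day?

22.3

Cross-sectional area A = π·(d/2)² = π × (0.0855/2)² = 0.005741 m².
Convert discharge: 8.44 cm³/s = 8.440e-06 m³/s.
Darcy's law rearranged: K = Q·L / (A·Δh) = 8.440e-06 × 0.237 / (0.005741 × 1.35) = 0.0002581 m/s = 22.30 m/day.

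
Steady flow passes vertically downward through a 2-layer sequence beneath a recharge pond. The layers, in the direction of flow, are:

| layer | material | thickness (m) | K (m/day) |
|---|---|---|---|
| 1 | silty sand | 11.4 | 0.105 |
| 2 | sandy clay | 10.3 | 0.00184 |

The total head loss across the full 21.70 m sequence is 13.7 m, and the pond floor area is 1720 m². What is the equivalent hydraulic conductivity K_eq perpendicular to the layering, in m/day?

0.00380

Flow is perpendicular to layering, so the layers act in series and the equivalent K is the thickness-weighted harmonic mean.
Total thickness L = 11.4 + 10.3 = 21.70 m.
Σ(b_i/K_i) = 11.4/0.105 + 10.3/0.00184 = 5706 d.
K_eq = L / Σ(b_i/K_i) = 21.70 / 5706 = 0.003803 m/day.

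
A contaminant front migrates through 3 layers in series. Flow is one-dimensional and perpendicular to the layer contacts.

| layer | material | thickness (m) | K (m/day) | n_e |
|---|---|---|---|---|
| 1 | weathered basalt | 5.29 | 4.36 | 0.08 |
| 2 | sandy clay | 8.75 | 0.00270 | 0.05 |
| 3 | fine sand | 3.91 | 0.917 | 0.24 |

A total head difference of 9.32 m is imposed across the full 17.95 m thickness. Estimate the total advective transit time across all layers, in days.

627

With flow normal to the layers, continuity requires the same specific discharge q through every layer.
Σ(b_i/K_i) = 5.29/4.36 + 8.75/0.00270 + 3.91/0.917 = 3246 d.
q = Δh / Σ(b_i/K_i) = 9.32 / 3246 = 0.002871 m/day.
In each layer the seepage velocity is v_i = q/n_i, so the layer transit time is t_i = b_i·n_i / q:
  layer 1 (weathered basalt): t_1 = 5.29 × 0.08 / 0.002871 = 147.4 d
  layer 2 (sandy clay): t_2 = 8.75 × 0.05 / 0.002871 = 152.4 d
  layer 3 (fine sand): t_3 = 3.91 × 0.24 / 0.002871 = 326.9 d
Total t = Σ t_i = 626.6 days.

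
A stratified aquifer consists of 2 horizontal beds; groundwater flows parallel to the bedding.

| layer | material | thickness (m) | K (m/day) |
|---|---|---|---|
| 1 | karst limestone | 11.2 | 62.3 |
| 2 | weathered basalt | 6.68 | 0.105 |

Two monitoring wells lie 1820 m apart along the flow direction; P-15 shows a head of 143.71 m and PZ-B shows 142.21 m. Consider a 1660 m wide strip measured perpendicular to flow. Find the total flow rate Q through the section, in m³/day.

956

Flow is parallel to layering, so each bed carries its own Darcy discharge and the transmissivities add.
Σ(K_i·b_i) = 62.3×11.2 + 0.105×6.68 = 698.5 m²/day.
Hydraulic gradient i = (143.71 − 142.21) / 1820 = 1.5 / 1820 = 0.0008242.
Q = Σ(K_i·b_i) · W · i = 698.5 × 1660 × 0.0008242 = 955.6 m³/day.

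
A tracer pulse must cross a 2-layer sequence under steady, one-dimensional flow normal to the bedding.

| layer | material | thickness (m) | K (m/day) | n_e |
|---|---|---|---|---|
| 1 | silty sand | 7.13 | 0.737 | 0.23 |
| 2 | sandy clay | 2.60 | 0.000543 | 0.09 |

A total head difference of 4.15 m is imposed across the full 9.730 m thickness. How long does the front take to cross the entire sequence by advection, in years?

With flow normal to the layers, continuity requires the same specific discharge q through every layer.
Σ(b_i/K_i) = 7.13/0.737 + 2.60/0.000543 = 4798 d.
q = Δh / Σ(b_i/K_i) = 4.15 / 4798 = 0.0008650 m/day.
In each layer the seepage velocity is v_i = q/n_i, so the layer transit time is t_i = b_i·n_i / q:
  layer 1 (silty sand): t_1 = 7.13 × 0.23 / 0.0008650 = 1896 d
  layer 2 (sandy clay): t_2 = 2.60 × 0.09 / 0.0008650 = 270.5 d
Total t = Σ t_i = 2166 days = 5.931 years.

5.93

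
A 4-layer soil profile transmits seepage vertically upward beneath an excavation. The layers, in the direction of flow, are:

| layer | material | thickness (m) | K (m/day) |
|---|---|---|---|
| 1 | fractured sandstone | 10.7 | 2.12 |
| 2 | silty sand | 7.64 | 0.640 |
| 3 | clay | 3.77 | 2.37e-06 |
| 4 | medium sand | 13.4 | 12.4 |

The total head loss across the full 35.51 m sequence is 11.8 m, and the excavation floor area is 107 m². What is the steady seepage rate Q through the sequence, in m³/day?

0.000794

Flow is perpendicular to layering, so the layers act in series and the equivalent K is the thickness-weighted harmonic mean.
Total thickness L = 10.7 + 7.64 + 3.77 + 13.4 = 35.51 m.
Σ(b_i/K_i) = 10.7/2.12 + 7.64/0.640 + 3.77/2.37e-06 + 13.4/12.4 = 1.591e+06 d.
K_eq = L / Σ(b_i/K_i) = 35.51 / 1.591e+06 = 2.232e-05 m/day.
Q = K_eq · A · (Δh/L) = 2.232e-05 × 107 × (11.8/35.51) = 0.0007937 m³/day.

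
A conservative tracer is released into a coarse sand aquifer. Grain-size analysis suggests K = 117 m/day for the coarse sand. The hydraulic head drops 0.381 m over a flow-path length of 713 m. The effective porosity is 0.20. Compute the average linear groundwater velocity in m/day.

0.313

Hydraulic gradient i = Δh / L = 0.381 / 713 = 0.0005344.
Darcy flux q = K · i = 117.0 × 0.0005344 = 0.06252 m/day.
Seepage velocity v = q / n_e = 0.06252 / 0.20 = 0.3126 m/day.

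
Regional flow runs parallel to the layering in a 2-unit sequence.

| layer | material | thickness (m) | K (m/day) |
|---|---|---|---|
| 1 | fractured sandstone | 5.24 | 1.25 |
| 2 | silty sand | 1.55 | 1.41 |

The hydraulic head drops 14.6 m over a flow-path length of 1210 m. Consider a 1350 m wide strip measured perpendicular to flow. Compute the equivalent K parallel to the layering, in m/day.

Flow is parallel to layering, so each bed carries its own Darcy discharge and the transmissivities add.
Σ(K_i·b_i) = 1.25×5.24 + 1.41×1.55 = 8.736 m²/day.
Total thickness b = 6.790 m, so K_eq = Σ(K_i·b_i)/b = 1.287 m/day.

1.29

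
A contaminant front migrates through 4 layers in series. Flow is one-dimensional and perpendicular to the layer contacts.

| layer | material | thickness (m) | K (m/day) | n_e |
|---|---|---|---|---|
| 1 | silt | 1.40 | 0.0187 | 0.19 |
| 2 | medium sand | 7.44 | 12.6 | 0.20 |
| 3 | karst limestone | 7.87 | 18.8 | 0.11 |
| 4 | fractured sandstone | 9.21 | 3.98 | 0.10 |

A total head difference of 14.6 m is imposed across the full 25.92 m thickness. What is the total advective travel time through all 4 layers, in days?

With flow normal to the layers, continuity requires the same specific discharge q through every layer.
Σ(b_i/K_i) = 1.40/0.0187 + 7.44/12.6 + 7.87/18.8 + 9.21/3.98 = 78.19 d.
q = Δh / Σ(b_i/K_i) = 14.6 / 78.19 = 0.1867 m/day.
In each layer the seepage velocity is v_i = q/n_i, so the layer transit time is t_i = b_i·n_i / q:
  layer 1 (silt): t_1 = 1.40 × 0.19 / 0.1867 = 1.425 d
  layer 2 (medium sand): t_2 = 7.44 × 0.20 / 0.1867 = 7.969 d
  layer 3 (karst limestone): t_3 = 7.87 × 0.11 / 0.1867 = 4.636 d
  layer 4 (fractured sandstone): t_4 = 9.21 × 0.10 / 0.1867 = 4.932 d
Total t = Σ t_i = 18.96 days.

19.0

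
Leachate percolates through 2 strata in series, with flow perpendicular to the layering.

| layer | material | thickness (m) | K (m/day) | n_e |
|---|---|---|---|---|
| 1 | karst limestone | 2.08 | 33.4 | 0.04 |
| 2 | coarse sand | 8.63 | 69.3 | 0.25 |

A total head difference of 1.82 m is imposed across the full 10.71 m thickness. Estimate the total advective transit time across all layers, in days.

With flow normal to the layers, continuity requires the same specific discharge q through every layer.
Σ(b_i/K_i) = 2.08/33.4 + 8.63/69.3 = 0.1868 d.
q = Δh / Σ(b_i/K_i) = 1.82 / 0.1868 = 9.743 m/day.
In each layer the seepage velocity is v_i = q/n_i, so the layer transit time is t_i = b_i·n_i / q:
  layer 1 (karst limestone): t_1 = 2.08 × 0.04 / 9.743 = 0.008540 d
  layer 2 (coarse sand): t_2 = 8.63 × 0.25 / 9.743 = 0.2214 d
Total t = Σ t_i = 0.2300 days.

0.230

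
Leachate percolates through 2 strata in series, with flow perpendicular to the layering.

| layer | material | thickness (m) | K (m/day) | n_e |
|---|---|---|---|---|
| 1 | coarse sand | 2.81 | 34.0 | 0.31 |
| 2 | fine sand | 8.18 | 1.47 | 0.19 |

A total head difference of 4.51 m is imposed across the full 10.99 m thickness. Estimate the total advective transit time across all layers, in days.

3.04

With flow normal to the layers, continuity requires the same specific discharge q through every layer.
Σ(b_i/K_i) = 2.81/34.0 + 8.18/1.47 = 5.647 d.
q = Δh / Σ(b_i/K_i) = 4.51 / 5.647 = 0.7986 m/day.
In each layer the seepage velocity is v_i = q/n_i, so the layer transit time is t_i = b_i·n_i / q:
  layer 1 (coarse sand): t_1 = 2.81 × 0.31 / 0.7986 = 1.091 d
  layer 2 (fine sand): t_2 = 8.18 × 0.19 / 0.7986 = 1.946 d
Total t = Σ t_i = 3.037 days.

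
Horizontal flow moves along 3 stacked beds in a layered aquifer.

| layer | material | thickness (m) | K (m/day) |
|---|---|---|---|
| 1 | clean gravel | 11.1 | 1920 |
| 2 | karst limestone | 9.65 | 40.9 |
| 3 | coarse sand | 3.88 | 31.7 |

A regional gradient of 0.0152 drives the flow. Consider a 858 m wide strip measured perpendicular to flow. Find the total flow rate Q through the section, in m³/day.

285000

Flow is parallel to layering, so each bed carries its own Darcy discharge and the transmissivities add.
Σ(K_i·b_i) = 1920×11.1 + 40.9×9.65 + 31.7×3.88 = 21830 m²/day.
Hydraulic gradient i = 0.0152.
Q = Σ(K_i·b_i) · W · i = 21830 × 858 × 0.01520 = 2.847e+05 m³/day.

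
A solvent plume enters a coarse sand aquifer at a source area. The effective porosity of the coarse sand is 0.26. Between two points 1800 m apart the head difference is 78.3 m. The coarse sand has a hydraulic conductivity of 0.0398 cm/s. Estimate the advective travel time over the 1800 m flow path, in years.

Convert K: 0.0398 cm/s × 864 = 34.39 m/day.
Hydraulic gradient i = Δh / L = 78.3 / 1800 = 0.04350.
Darcy flux q = K · i = 34.39 × 0.04350 = 1.496 m/day.
Seepage velocity v = q / n_e = 1.496 / 0.26 = 5.753 m/day.
Travel time t = L / v = 1800 / 5.753 = 312.9 days = 0.8566 years.

0.857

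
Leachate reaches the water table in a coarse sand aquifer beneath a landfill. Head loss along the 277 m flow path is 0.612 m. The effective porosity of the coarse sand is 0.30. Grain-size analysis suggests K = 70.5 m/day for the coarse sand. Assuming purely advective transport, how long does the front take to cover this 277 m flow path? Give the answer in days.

Hydraulic gradient i = Δh / L = 0.612 / 277 = 0.002209.
Darcy flux q = K · i = 70.50 × 0.002209 = 0.1558 m/day.
Seepage velocity v = q / n_e = 0.1558 / 0.30 = 0.5192 m/day.
Travel time t = L / v = 277 / 0.5192 = 533.5 days.

534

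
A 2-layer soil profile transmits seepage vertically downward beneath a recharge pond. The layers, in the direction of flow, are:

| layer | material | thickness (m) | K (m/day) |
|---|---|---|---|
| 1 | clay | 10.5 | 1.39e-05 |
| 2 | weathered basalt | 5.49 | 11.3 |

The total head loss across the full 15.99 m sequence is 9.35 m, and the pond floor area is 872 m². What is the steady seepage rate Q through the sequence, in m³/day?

Flow is perpendicular to layering, so the layers act in series and the equivalent K is the thickness-weighted harmonic mean.
Total thickness L = 10.5 + 5.49 = 15.99 m.
Σ(b_i/K_i) = 10.5/1.39e-05 + 5.49/11.3 = 7.554e+05 d.
K_eq = L / Σ(b_i/K_i) = 15.99 / 7.554e+05 = 2.117e-05 m/day.
Q = K_eq · A · (Δh/L) = 2.117e-05 × 872 × (9.35/15.99) = 0.01079 m³/day.

0.0108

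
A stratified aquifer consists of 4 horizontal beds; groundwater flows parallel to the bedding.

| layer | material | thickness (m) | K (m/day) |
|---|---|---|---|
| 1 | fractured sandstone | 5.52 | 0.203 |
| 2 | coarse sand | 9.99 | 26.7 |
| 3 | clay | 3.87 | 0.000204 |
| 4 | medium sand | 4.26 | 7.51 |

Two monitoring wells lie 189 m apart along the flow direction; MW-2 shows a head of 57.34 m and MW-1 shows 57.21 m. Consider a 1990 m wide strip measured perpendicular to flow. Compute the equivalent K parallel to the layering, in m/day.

Flow is parallel to layering, so each bed carries its own Darcy discharge and the transmissivities add.
Σ(K_i·b_i) = 0.203×5.52 + 26.7×9.99 + 0.000204×3.87 + 7.51×4.26 = 299.8 m²/day.
Total thickness b = 23.64 m, so K_eq = Σ(K_i·b_i)/b = 12.68 m/day.

12.7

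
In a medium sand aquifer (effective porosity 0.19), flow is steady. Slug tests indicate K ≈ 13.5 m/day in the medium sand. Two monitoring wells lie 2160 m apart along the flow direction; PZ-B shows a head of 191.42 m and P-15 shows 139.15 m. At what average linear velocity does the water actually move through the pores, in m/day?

Hydraulic gradient i = (191.42 − 139.15) / 2160 = 52.27 / 2160 = 0.02420.
Darcy flux q = K · i = 13.50 × 0.02420 = 0.3267 m/day.
Seepage velocity v = q / n_e = 0.3267 / 0.19 = 1.719 m/day.

1.72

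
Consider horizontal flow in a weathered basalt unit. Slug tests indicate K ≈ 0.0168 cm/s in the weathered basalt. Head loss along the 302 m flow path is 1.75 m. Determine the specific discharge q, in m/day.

0.0841

Convert K: 0.0168 cm/s × 864 = 14.52 m/day.
Hydraulic gradient i = Δh / L = 1.75 / 302 = 0.005795.
Specific discharge q = K · i = 14.52 × 0.005795 = 0.08411 m/day.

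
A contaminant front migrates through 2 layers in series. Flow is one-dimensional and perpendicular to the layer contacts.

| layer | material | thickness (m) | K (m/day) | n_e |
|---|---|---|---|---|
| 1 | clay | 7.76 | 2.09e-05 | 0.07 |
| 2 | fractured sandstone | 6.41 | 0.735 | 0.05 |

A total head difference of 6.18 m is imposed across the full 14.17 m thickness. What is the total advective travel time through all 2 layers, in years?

142

With flow normal to the layers, continuity requires the same specific discharge q through every layer.
Σ(b_i/K_i) = 7.76/2.09e-05 + 6.41/0.735 = 3.713e+05 d.
q = Δh / Σ(b_i/K_i) = 6.18 / 3.713e+05 = 1.664e-05 m/day.
In each layer the seepage velocity is v_i = q/n_i, so the layer transit time is t_i = b_i·n_i / q:
  layer 1 (clay): t_1 = 7.76 × 0.07 / 1.664e-05 = 32636 d
  layer 2 (fractured sandstone): t_2 = 6.41 × 0.05 / 1.664e-05 = 19256 d
Total t = Σ t_i = 51892 days = 142.1 years.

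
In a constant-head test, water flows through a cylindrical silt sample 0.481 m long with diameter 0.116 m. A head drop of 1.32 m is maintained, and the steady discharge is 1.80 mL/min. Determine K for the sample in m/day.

Cross-sectional area A = π·(d/2)² = π × (0.116/2)² = 0.01057 m².
Convert discharge: 1.80 mL/min = 3.000e-08 m³/s.
Darcy's law rearranged: K = Q·L / (A·Δh) = 3.000e-08 × 0.481 / (0.01057 × 1.32) = 1.034e-06 m/s = 0.08937 m/day.

0.0894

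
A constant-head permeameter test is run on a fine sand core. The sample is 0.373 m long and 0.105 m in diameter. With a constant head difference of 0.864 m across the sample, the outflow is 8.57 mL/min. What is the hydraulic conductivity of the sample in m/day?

0.615

Cross-sectional area A = π·(d/2)² = π × (0.105/2)² = 0.008659 m².
Convert discharge: 8.57 mL/min = 1.428e-07 m³/s.
Darcy's law rearranged: K = Q·L / (A·Δh) = 1.428e-07 × 0.373 / (0.008659 × 0.864) = 7.121e-06 m/s = 0.6153 m/day.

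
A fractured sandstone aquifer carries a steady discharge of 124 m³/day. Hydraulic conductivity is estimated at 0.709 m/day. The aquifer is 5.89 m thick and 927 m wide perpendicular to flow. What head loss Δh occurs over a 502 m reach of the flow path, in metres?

16.1

Cross-sectional area A = 927 × 5.89 = 5460 m².
From Q = K·A·i, i = Q / (K·A) = 124 / (0.7090 × 5460) = 0.03203.
Head loss Δh = i · L = 0.03203 × 502 = 16.08 m.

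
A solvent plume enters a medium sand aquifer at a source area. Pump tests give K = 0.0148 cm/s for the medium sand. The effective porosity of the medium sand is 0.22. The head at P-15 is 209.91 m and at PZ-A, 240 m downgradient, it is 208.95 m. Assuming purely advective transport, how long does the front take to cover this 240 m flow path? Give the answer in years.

2.83

Convert K: 0.0148 cm/s × 864 = 12.79 m/day.
Hydraulic gradient i = (209.91 − 208.95) / 240 = 0.96 / 240 = 0.004000.
Darcy flux q = K · i = 12.79 × 0.004000 = 0.05115 m/day.
Seepage velocity v = q / n_e = 0.05115 / 0.22 = 0.2325 m/day.
Travel time t = L / v = 240 / 0.2325 = 1032 days = 2.826 years.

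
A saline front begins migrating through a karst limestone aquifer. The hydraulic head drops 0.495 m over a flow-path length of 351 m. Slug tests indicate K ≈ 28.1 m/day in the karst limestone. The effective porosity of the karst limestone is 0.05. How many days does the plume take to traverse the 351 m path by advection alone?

443

Hydraulic gradient i = Δh / L = 0.495 / 351 = 0.001410.
Darcy flux q = K · i = 28.10 × 0.001410 = 0.03963 m/day.
Seepage velocity v = q / n_e = 0.03963 / 0.05 = 0.7926 m/day.
Travel time t = L / v = 351 / 0.7926 = 442.9 days.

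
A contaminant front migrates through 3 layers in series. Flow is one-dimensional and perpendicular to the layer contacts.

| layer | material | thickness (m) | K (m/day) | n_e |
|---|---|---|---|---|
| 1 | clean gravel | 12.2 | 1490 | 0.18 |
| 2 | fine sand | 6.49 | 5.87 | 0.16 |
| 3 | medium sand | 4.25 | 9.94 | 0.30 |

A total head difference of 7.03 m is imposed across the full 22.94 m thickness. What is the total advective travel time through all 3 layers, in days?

With flow normal to the layers, continuity requires the same specific discharge q through every layer.
Σ(b_i/K_i) = 12.2/1490 + 6.49/5.87 + 4.25/9.94 = 1.541 d.
q = Δh / Σ(b_i/K_i) = 7.03 / 1.541 = 4.561 m/day.
In each layer the seepage velocity is v_i = q/n_i, so the layer transit time is t_i = b_i·n_i / q:
  layer 1 (clean gravel): t_1 = 12.2 × 0.18 / 4.561 = 0.4815 d
  layer 2 (fine sand): t_2 = 6.49 × 0.16 / 4.561 = 0.2277 d
  layer 3 (medium sand): t_3 = 4.25 × 0.30 / 4.561 = 0.2796 d
Total t = Σ t_i = 0.9887 days.

0.989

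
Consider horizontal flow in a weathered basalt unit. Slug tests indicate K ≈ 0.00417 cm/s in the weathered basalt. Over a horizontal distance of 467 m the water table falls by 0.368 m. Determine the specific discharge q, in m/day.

0.00284

Convert K: 0.00417 cm/s × 864 = 3.603 m/day.
Hydraulic gradient i = Δh / L = 0.368 / 467 = 0.0007880.
Specific discharge q = K · i = 3.603 × 0.0007880 = 0.002839 m/day.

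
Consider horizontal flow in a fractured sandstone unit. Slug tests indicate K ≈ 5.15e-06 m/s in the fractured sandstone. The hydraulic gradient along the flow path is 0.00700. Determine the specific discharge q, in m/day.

0.00311

Convert K: 5.15e-06 m/s × 86400 = 0.4450 m/day.
Hydraulic gradient i = 0.00700.
Specific discharge q = K · i = 0.4450 × 0.007000 = 0.003115 m/day.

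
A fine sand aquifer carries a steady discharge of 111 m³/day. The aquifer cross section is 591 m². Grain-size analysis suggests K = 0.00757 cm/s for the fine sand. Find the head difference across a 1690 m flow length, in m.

Convert K: 0.00757 cm/s × 864 = 6.540 m/day.
From Q = K·A·i, i = Q / (K·A) = 111 / (6.540 × 591.0) = 0.02872.
Head loss Δh = i · L = 0.02872 × 1690 = 48.53 m.

48.5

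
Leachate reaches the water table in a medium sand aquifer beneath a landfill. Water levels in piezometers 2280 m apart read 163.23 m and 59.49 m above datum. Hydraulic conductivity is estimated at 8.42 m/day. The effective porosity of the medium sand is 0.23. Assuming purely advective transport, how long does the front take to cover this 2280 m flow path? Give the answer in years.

3.75

Hydraulic gradient i = (163.23 − 59.49) / 2280 = 103.74 / 2280 = 0.04550.
Darcy flux q = K · i = 8.420 × 0.04550 = 0.3831 m/day.
Seepage velocity v = q / n_e = 0.3831 / 0.23 = 1.666 m/day.
Travel time t = L / v = 2280 / 1.666 = 1369 days = 3.748 years.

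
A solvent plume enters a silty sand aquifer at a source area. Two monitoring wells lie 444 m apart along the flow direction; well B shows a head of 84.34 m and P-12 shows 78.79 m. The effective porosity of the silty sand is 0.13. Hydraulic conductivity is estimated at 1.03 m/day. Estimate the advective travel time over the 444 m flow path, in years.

12.3

Hydraulic gradient i = (84.34 − 78.79) / 444 = 5.55 / 444 = 0.01250.
Darcy flux q = K · i = 1.030 × 0.01250 = 0.01287 m/day.
Seepage velocity v = q / n_e = 0.01287 / 0.13 = 0.09904 m/day.
Travel time t = L / v = 444 / 0.09904 = 4483 days = 12.27 years.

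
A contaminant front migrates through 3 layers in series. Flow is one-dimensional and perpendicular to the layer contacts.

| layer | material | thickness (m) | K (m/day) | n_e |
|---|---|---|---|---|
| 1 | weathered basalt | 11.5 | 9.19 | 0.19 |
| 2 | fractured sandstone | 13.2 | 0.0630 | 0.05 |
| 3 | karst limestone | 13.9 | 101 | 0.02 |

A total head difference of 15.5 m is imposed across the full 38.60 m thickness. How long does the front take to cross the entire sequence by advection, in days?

42.5

With flow normal to the layers, continuity requires the same specific discharge q through every layer.
Σ(b_i/K_i) = 11.5/9.19 + 13.2/0.0630 + 13.9/101 = 210.9 d.
q = Δh / Σ(b_i/K_i) = 15.5 / 210.9 = 0.07349 m/day.
In each layer the seepage velocity is v_i = q/n_i, so the layer transit time is t_i = b_i·n_i / q:
  layer 1 (weathered basalt): t_1 = 11.5 × 0.19 / 0.07349 = 29.73 d
  layer 2 (fractured sandstone): t_2 = 13.2 × 0.05 / 0.07349 = 8.981 d
  layer 3 (karst limestone): t_3 = 13.9 × 0.02 / 0.07349 = 3.783 d
Total t = Σ t_i = 42.50 days.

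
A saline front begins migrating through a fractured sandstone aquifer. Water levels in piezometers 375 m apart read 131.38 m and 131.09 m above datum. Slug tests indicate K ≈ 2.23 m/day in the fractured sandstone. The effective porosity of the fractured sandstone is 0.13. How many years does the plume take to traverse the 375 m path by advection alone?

Hydraulic gradient i = (131.38 − 131.09) / 375 = 0.29 / 375 = 0.0007733.
Darcy flux q = K · i = 2.230 × 0.0007733 = 0.001725 m/day.
Seepage velocity v = q / n_e = 0.001725 / 0.13 = 0.01327 m/day.
Travel time t = L / v = 375 / 0.01327 = 28269 days = 77.39 years.

77.4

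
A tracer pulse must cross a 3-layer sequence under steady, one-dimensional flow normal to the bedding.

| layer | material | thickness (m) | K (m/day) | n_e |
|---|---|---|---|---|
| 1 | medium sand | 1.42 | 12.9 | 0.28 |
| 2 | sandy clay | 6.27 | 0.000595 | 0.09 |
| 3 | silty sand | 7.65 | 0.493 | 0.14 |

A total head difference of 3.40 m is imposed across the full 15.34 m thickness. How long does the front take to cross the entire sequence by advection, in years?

17.3

With flow normal to the layers, continuity requires the same specific discharge q through every layer.
Σ(b_i/K_i) = 1.42/12.9 + 6.27/0.000595 + 7.65/0.493 = 10553 d.
q = Δh / Σ(b_i/K_i) = 3.40 / 10553 = 0.0003222 m/day.
In each layer the seepage velocity is v_i = q/n_i, so the layer transit time is t_i = b_i·n_i / q:
  layer 1 (medium sand): t_1 = 1.42 × 0.28 / 0.0003222 = 1234 d
  layer 2 (sandy clay): t_2 = 6.27 × 0.09 / 0.0003222 = 1752 d
  layer 3 (silty sand): t_3 = 7.65 × 0.14 / 0.0003222 = 3324 d
Total t = Σ t_i = 6310 days = 17.28 years.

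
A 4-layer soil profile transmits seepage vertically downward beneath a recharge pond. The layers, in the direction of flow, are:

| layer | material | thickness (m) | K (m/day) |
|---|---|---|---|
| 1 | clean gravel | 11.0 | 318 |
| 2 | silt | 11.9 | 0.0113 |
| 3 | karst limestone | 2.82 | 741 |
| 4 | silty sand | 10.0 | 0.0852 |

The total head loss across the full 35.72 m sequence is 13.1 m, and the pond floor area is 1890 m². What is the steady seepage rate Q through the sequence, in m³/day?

Flow is perpendicular to layering, so the layers act in series and the equivalent K is the thickness-weighted harmonic mean.
Total thickness L = 11.0 + 11.9 + 2.82 + 10.0 = 35.72 m.
Σ(b_i/K_i) = 11.0/318 + 11.9/0.0113 + 2.82/741 + 10.0/0.0852 = 1171 d.
K_eq = L / Σ(b_i/K_i) = 35.72 / 1171 = 0.03052 m/day.
Q = K_eq · A · (Δh/L) = 0.03052 × 1890 × (13.1/35.72) = 21.15 m³/day.

21.2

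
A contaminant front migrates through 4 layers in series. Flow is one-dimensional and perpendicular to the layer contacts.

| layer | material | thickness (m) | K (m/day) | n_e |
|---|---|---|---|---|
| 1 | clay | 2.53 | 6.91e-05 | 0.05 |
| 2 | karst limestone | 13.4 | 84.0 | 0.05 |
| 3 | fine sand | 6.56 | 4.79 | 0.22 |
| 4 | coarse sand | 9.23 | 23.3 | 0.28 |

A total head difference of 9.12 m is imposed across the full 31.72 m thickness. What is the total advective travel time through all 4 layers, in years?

With flow normal to the layers, continuity requires the same specific discharge q through every layer.
Σ(b_i/K_i) = 2.53/6.91e-05 + 13.4/84.0 + 6.56/4.79 + 9.23/23.3 = 36616 d.
q = Δh / Σ(b_i/K_i) = 9.12 / 36616 = 0.0002491 m/day.
In each layer the seepage velocity is v_i = q/n_i, so the layer transit time is t_i = b_i·n_i / q:
  layer 1 (clay): t_1 = 2.53 × 0.05 / 0.0002491 = 507.9 d
  layer 2 (karst limestone): t_2 = 13.4 × 0.05 / 0.0002491 = 2690 d
  layer 3 (fine sand): t_3 = 6.56 × 0.22 / 0.0002491 = 5794 d
  layer 4 (coarse sand): t_4 = 9.23 × 0.28 / 0.0002491 = 10376 d
Total t = Σ t_i = 19368 days = 53.03 years.

53.0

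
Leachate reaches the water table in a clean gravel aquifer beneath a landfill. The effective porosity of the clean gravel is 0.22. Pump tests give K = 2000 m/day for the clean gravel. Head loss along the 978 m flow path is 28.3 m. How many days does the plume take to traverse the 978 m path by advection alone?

Hydraulic gradient i = Δh / L = 28.3 / 978 = 0.02894.
Darcy flux q = K · i = 2000 × 0.02894 = 57.87 m/day.
Seepage velocity v = q / n_e = 57.87 / 0.22 = 263.1 m/day.
Travel time t = L / v = 978 / 263.1 = 3.718 days.

3.72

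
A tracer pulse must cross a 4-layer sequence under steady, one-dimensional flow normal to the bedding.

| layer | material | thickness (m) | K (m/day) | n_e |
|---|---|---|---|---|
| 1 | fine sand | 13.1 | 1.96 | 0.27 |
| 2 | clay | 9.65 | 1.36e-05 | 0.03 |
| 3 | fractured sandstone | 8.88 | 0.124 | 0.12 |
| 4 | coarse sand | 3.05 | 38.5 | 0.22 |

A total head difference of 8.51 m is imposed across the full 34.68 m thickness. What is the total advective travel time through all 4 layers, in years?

1270

With flow normal to the layers, continuity requires the same specific discharge q through every layer.
Σ(b_i/K_i) = 13.1/1.96 + 9.65/1.36e-05 + 8.88/0.124 + 3.05/38.5 = 7.096e+05 d.
q = Δh / Σ(b_i/K_i) = 8.51 / 7.096e+05 = 1.199e-05 m/day.
In each layer the seepage velocity is v_i = q/n_i, so the layer transit time is t_i = b_i·n_i / q:
  layer 1 (fine sand): t_1 = 13.1 × 0.27 / 1.199e-05 = 2.949e+05 d
  layer 2 (clay): t_2 = 9.65 × 0.03 / 1.199e-05 = 24141 d
  layer 3 (fractured sandstone): t_3 = 8.88 × 0.12 / 1.199e-05 = 88859 d
  layer 4 (coarse sand): t_4 = 3.05 × 0.22 / 1.199e-05 = 55954 d
Total t = Σ t_i = 4.639e+05 days = 1270 years.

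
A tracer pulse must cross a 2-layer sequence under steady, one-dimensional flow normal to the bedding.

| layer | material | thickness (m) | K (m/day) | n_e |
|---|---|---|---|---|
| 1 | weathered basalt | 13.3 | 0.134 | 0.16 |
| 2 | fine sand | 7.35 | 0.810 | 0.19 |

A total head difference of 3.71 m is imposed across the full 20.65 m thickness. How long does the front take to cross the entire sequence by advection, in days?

With flow normal to the layers, continuity requires the same specific discharge q through every layer.
Σ(b_i/K_i) = 13.3/0.134 + 7.35/0.810 = 108.3 d.
q = Δh / Σ(b_i/K_i) = 3.71 / 108.3 = 0.03425 m/day.
In each layer the seepage velocity is v_i = q/n_i, so the layer transit time is t_i = b_i·n_i / q:
  layer 1 (weathered basalt): t_1 = 13.3 × 0.16 / 0.03425 = 62.14 d
  layer 2 (fine sand): t_2 = 7.35 × 0.19 / 0.03425 = 40.78 d
Total t = Σ t_i = 102.9 days.

103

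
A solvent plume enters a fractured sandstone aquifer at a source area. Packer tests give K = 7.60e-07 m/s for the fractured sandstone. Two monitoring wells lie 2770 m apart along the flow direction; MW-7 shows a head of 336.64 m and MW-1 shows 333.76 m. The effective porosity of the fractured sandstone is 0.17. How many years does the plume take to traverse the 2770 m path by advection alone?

18900

Convert K: 7.60e-07 m/s × 86400 = 0.06566 m/day.
Hydraulic gradient i = (336.64 − 333.76) / 2770 = 2.88 / 2770 = 0.001040.
Darcy flux q = K · i = 0.06566 × 0.001040 = 6.827e-05 m/day.
Seepage velocity v = q / n_e = 6.827e-05 / 0.17 = 0.0004016 m/day.
Travel time t = L / v = 2770 / 0.0004016 = 6.897e+06 days = 18884 years.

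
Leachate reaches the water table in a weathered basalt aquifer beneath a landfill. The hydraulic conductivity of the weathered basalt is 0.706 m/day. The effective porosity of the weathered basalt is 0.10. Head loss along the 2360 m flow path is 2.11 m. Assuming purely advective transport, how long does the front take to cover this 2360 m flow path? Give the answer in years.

Hydraulic gradient i = Δh / L = 2.11 / 2360 = 0.0008941.
Darcy flux q = K · i = 0.7060 × 0.0008941 = 0.0006312 m/day.
Seepage velocity v = q / n_e = 0.0006312 / 0.10 = 0.006312 m/day.
Travel time t = L / v = 2360 / 0.006312 = 3.739e+05 days = 1024 years.

1020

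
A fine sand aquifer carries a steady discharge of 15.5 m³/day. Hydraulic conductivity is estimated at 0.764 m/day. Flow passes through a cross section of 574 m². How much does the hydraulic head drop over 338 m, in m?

11.9

From Q = K·A·i, i = Q / (K·A) = 15.5 / (0.7640 × 574.0) = 0.03534.
Head loss Δh = i · L = 0.03534 × 338 = 11.95 m.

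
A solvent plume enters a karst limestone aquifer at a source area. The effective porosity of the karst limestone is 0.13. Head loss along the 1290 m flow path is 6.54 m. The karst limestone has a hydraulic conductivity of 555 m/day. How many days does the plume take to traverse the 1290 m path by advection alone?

Hydraulic gradient i = Δh / L = 6.54 / 1290 = 0.005070.
Darcy flux q = K · i = 555.0 × 0.005070 = 2.814 m/day.
Seepage velocity v = q / n_e = 2.814 / 0.13 = 21.64 m/day.
Travel time t = L / v = 1290 / 21.64 = 59.60 days.

59.6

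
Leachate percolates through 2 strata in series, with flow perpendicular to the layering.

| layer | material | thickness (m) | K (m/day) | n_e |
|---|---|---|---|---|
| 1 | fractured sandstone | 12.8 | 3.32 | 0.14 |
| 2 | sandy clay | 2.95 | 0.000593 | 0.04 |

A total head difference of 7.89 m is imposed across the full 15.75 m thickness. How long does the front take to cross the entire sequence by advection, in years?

With flow normal to the layers, continuity requires the same specific discharge q through every layer.
Σ(b_i/K_i) = 12.8/3.32 + 2.95/0.000593 = 4979 d.
q = Δh / Σ(b_i/K_i) = 7.89 / 4979 = 0.001585 m/day.
In each layer the seepage velocity is v_i = q/n_i, so the layer transit time is t_i = b_i·n_i / q:
  layer 1 (fractured sandstone): t_1 = 12.8 × 0.14 / 0.001585 = 1131 d
  layer 2 (sandy clay): t_2 = 2.95 × 0.04 / 0.001585 = 74.46 d
Total t = Σ t_i = 1205 days = 3.300 years.

3.30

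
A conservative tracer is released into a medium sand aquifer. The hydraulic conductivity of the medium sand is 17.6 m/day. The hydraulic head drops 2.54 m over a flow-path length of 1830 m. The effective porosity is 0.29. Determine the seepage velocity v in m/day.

0.0842

Hydraulic gradient i = Δh / L = 2.54 / 1830 = 0.001388.
Darcy flux q = K · i = 17.60 × 0.001388 = 0.02443 m/day.
Seepage velocity v = q / n_e = 0.02443 / 0.29 = 0.08424 m/day.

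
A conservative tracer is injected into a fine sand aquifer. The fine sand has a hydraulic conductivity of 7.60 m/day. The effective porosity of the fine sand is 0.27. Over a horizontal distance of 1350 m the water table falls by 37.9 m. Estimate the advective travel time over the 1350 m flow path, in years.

Hydraulic gradient i = Δh / L = 37.9 / 1350 = 0.02807.
Darcy flux q = K · i = 7.600 × 0.02807 = 0.2134 m/day.
Seepage velocity v = q / n_e = 0.2134 / 0.27 = 0.7902 m/day.
Travel time t = L / v = 1350 / 0.7902 = 1708 days = 4.677 years.

4.68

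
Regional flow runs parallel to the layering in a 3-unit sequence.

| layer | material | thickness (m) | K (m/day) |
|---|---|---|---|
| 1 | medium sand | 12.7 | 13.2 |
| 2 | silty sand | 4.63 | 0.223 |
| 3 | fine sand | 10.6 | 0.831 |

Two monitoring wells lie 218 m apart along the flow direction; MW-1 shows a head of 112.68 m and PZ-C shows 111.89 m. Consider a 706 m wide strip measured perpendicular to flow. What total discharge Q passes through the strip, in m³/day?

Flow is parallel to layering, so each bed carries its own Darcy discharge and the transmissivities add.
Σ(K_i·b_i) = 13.2×12.7 + 0.223×4.63 + 0.831×10.6 = 177.5 m²/day.
Hydraulic gradient i = (112.68 − 111.89) / 218 = 0.79 / 218 = 0.003624.
Q = Σ(K_i·b_i) · W · i = 177.5 × 706 × 0.003624 = 454.1 m³/day.

454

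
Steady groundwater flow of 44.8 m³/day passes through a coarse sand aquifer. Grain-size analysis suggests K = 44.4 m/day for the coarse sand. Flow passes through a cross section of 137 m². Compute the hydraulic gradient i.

0.00737

From Q = K·A·i, i = Q / (K·A) = 44.8 / (44.40 × 137.0) = 0.007365.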